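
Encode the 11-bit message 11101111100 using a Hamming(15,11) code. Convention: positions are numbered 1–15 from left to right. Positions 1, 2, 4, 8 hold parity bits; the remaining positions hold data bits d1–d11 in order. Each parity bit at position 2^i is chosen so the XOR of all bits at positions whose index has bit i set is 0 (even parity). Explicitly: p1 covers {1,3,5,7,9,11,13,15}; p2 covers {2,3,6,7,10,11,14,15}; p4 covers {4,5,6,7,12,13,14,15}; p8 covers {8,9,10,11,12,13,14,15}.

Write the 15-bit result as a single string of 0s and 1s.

Place data at non-parity positions: p1 p2 1 p4 1 1 0 p8 1 1 1 1 1 0 0
p1 (pos 1,3,5,7,9,11,13,15): XOR of data positions = 1⊕1⊕0⊕1⊕1⊕1⊕0 = 1
p2 (pos 2,3,6,7,10,11,14,15): XOR of data positions = 1⊕1⊕0⊕1⊕1⊕0⊕0 = 0
p4 (pos 4,5,6,7,12,13,14,15): XOR of data positions = 1⊕1⊕0⊕1⊕1⊕0⊕0 = 0
p8 (pos 8,9,10,11,12,13,14,15): XOR of data positions = 1⊕1⊕1⊕1⊕1⊕0⊕0 = 1
Codeword: 101011011111100

101011011111100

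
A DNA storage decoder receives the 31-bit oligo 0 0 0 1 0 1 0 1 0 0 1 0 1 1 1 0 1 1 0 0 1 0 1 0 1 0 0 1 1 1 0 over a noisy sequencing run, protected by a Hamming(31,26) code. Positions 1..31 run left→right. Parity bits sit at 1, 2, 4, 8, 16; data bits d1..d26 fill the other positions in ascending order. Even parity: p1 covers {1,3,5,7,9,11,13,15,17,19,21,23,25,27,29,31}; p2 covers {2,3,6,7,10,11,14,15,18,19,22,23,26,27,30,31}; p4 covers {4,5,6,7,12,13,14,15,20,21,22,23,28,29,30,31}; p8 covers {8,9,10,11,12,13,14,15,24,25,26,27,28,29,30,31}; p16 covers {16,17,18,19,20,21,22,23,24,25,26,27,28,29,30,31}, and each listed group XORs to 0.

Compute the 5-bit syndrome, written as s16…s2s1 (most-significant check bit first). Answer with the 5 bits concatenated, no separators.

01010

s1 (pos 1,3,5,7,9,11,13,15,17,19,21,23,25,27,29,31): 0⊕0⊕0⊕0⊕0⊕1⊕1⊕1⊕1⊕0⊕1⊕1⊕1⊕0⊕1⊕0 = 0
s2 (pos 2,3,6,7,10,11,14,15,18,19,22,23,26,27,30,31): 0⊕0⊕1⊕0⊕0⊕1⊕1⊕1⊕1⊕0⊕0⊕1⊕0⊕0⊕1⊕0 = 1
s4 (pos 4,5,6,7,12,13,14,15,20,21,22,23,28,29,30,31): 1⊕0⊕1⊕0⊕0⊕1⊕1⊕1⊕0⊕1⊕0⊕1⊕1⊕1⊕1⊕0 = 0
s8 (pos 8,9,10,11,12,13,14,15,24,25,26,27,28,29,30,31): 1⊕0⊕0⊕1⊕0⊕1⊕1⊕1⊕0⊕1⊕0⊕0⊕1⊕1⊕1⊕0 = 1
s16 (pos 16,17,18,19,20,21,22,23,24,25,26,27,28,29,30,31): 0⊕1⊕1⊕0⊕0⊕1⊕0⊕1⊕0⊕1⊕0⊕0⊕1⊕1⊕1⊕0 = 0
Syndrome s16…s1 = 01010 → error at position 10.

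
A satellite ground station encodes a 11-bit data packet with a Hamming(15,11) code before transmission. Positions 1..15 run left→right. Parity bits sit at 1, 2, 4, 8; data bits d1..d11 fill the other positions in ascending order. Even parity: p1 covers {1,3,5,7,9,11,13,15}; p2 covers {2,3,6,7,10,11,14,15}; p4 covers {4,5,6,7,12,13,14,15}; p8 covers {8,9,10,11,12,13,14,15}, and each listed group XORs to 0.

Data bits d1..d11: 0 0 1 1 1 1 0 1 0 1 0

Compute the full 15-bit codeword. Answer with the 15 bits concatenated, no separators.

000001101101010

Place data at non-parity positions: p1 p2 0 p4 0 1 1 p8 1 1 0 1 0 1 0
p1 (pos 1,3,5,7,9,11,13,15): XOR of data positions = 0⊕0⊕1⊕1⊕0⊕0⊕0 = 0
p2 (pos 2,3,6,7,10,11,14,15): XOR of data positions = 0⊕1⊕1⊕1⊕0⊕1⊕0 = 0
p4 (pos 4,5,6,7,12,13,14,15): XOR of data positions = 0⊕1⊕1⊕1⊕0⊕1⊕0 = 0
p8 (pos 8,9,10,11,12,13,14,15): XOR of data positions = 1⊕1⊕0⊕1⊕0⊕1⊕0 = 0
Codeword: 000001101101010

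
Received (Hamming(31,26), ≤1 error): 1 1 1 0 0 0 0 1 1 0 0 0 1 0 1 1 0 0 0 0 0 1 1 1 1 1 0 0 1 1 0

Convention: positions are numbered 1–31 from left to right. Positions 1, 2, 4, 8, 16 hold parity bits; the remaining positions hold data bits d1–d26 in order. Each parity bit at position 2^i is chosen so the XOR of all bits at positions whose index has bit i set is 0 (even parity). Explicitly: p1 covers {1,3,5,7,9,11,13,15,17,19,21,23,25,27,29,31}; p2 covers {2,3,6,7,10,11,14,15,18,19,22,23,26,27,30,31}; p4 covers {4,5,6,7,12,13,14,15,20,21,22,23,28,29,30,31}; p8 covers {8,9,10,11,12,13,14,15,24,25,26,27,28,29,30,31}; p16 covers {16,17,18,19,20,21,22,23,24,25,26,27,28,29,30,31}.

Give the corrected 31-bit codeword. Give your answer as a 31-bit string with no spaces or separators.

s1 (pos 1,3,5,7,9,11,13,15,17,19,21,23,25,27,29,31): 1⊕1⊕0⊕0⊕1⊕0⊕1⊕1⊕0⊕0⊕0⊕1⊕1⊕0⊕1⊕0 = 0
s2 (pos 2,3,6,7,10,11,14,15,18,19,22,23,26,27,30,31): 1⊕1⊕0⊕0⊕0⊕0⊕0⊕1⊕0⊕0⊕1⊕1⊕1⊕0⊕1⊕0 = 1
s4 (pos 4,5,6,7,12,13,14,15,20,21,22,23,28,29,30,31): 0⊕0⊕0⊕0⊕0⊕1⊕0⊕1⊕0⊕0⊕1⊕1⊕0⊕1⊕1⊕0 = 0
s8 (pos 8,9,10,11,12,13,14,15,24,25,26,27,28,29,30,31): 1⊕1⊕0⊕0⊕0⊕1⊕0⊕1⊕1⊕1⊕1⊕0⊕0⊕1⊕1⊕0 = 1
s16 (pos 16,17,18,19,20,21,22,23,24,25,26,27,28,29,30,31): 1⊕0⊕0⊕0⊕0⊕0⊕1⊕1⊕1⊕1⊕1⊕0⊕0⊕1⊕1⊕0 = 0
Syndrome s16…s1 = 01010 → error at position 10.
Flip position 10: 1110000110001011000001111100110 → 1110000111001011000001111100110

1110000111001011000001111100110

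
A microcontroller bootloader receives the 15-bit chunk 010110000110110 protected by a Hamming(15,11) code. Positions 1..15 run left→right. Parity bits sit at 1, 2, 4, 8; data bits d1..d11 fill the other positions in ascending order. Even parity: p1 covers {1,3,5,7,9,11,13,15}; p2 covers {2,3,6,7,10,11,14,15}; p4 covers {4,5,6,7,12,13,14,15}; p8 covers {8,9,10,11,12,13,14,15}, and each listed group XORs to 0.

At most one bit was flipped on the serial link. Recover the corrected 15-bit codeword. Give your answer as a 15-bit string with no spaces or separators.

s1 (pos 1,3,5,7,9,11,13,15): 0⊕0⊕1⊕0⊕0⊕1⊕1⊕0 = 1
s2 (pos 2,3,6,7,10,11,14,15): 1⊕0⊕0⊕0⊕1⊕1⊕1⊕0 = 0
s4 (pos 4,5,6,7,12,13,14,15): 1⊕1⊕0⊕0⊕0⊕1⊕1⊕0 = 0
s8 (pos 8,9,10,11,12,13,14,15): 0⊕0⊕1⊕1⊕0⊕1⊕1⊕0 = 0
Syndrome s8…s1 = 0001 → error at position 1.
Flip position 1: 010110000110110 → 110110000110110

110110000110110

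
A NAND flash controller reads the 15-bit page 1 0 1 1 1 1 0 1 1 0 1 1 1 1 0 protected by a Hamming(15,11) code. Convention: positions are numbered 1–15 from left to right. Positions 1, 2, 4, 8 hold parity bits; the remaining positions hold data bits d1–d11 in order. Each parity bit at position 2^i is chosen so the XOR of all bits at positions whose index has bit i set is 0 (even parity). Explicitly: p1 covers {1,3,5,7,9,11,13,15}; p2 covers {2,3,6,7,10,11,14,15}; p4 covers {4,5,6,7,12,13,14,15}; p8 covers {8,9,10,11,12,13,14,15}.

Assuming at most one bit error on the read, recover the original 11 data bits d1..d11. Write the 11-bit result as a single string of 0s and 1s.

s1 (pos 1,3,5,7,9,11,13,15): 1⊕1⊕1⊕0⊕1⊕1⊕1⊕0 = 0
s2 (pos 2,3,6,7,10,11,14,15): 0⊕1⊕1⊕0⊕0⊕1⊕1⊕0 = 0
s4 (pos 4,5,6,7,12,13,14,15): 1⊕1⊕1⊕0⊕1⊕1⊕1⊕0 = 0
s8 (pos 8,9,10,11,12,13,14,15): 1⊕1⊕0⊕1⊕1⊕1⊕1⊕0 = 0
Syndrome s8…s1 = 0000 → no error.
Read data bits from positions 3,5,6,7,9,10,11,12,13,14,15: 11101011110

11101011110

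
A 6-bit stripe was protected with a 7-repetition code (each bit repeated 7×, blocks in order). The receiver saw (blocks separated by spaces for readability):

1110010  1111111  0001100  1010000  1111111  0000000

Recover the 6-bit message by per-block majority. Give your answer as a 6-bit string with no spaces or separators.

Block 1 (1110010): 4 ones → 1
Block 2 (1111111): 7 ones → 1
Block 3 (0001100): 2 ones → 0
Block 4 (1010000): 2 ones → 0
Block 5 (1111111): 7 ones → 1
Block 6 (0000000): 0 ones → 0

110010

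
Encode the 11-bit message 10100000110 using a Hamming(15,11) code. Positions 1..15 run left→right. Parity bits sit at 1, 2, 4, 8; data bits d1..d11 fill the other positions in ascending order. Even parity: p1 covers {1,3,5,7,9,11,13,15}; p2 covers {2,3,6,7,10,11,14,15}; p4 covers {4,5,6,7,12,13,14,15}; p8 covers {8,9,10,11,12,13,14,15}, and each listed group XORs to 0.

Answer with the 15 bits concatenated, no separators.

Place data at non-parity positions: p1 p2 1 p4 0 1 0 p8 0 0 0 0 1 1 0
p1 (pos 1,3,5,7,9,11,13,15): XOR of data positions = 1⊕0⊕0⊕0⊕0⊕1⊕0 = 0
p2 (pos 2,3,6,7,10,11,14,15): XOR of data positions = 1⊕1⊕0⊕0⊕0⊕1⊕0 = 1
p4 (pos 4,5,6,7,12,13,14,15): XOR of data positions = 0⊕1⊕0⊕0⊕1⊕1⊕0 = 1
p8 (pos 8,9,10,11,12,13,14,15): XOR of data positions = 0⊕0⊕0⊕0⊕1⊕1⊕0 = 0
Codeword: 011101000000110

011101000000110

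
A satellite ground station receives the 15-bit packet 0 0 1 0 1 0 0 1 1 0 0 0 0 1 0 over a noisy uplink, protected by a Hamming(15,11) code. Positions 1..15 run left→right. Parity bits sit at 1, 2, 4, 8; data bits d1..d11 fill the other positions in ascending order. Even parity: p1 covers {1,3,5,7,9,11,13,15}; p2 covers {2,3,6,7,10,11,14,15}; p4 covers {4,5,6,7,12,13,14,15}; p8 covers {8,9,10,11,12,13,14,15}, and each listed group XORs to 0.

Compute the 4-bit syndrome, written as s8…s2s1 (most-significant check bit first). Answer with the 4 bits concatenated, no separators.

1001

s1 (pos 1,3,5,7,9,11,13,15): 0⊕1⊕1⊕0⊕1⊕0⊕0⊕0 = 1
s2 (pos 2,3,6,7,10,11,14,15): 0⊕1⊕0⊕0⊕0⊕0⊕1⊕0 = 0
s4 (pos 4,5,6,7,12,13,14,15): 0⊕1⊕0⊕0⊕0⊕0⊕1⊕0 = 0
s8 (pos 8,9,10,11,12,13,14,15): 1⊕1⊕0⊕0⊕0⊕0⊕1⊕0 = 1
Syndrome s8…s1 = 1001 → error at position 9.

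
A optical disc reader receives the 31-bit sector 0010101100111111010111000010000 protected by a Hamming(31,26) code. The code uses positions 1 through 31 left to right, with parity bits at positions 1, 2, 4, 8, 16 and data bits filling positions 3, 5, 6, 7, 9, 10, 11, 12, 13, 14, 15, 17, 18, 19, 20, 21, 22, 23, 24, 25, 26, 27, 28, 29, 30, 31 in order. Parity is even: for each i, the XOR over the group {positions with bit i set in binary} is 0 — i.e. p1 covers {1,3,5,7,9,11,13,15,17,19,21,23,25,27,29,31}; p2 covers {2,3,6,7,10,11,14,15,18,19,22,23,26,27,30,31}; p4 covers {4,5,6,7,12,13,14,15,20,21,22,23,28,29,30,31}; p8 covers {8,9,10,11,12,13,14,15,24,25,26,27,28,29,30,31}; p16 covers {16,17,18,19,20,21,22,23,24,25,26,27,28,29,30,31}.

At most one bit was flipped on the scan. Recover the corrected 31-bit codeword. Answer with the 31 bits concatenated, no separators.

0010101100101111010111000010000

s1 (pos 1,3,5,7,9,11,13,15,17,19,21,23,25,27,29,31): 0⊕1⊕1⊕1⊕0⊕1⊕1⊕1⊕0⊕0⊕1⊕0⊕0⊕1⊕0⊕0 = 0
s2 (pos 2,3,6,7,10,11,14,15,18,19,22,23,26,27,30,31): 0⊕1⊕0⊕1⊕0⊕1⊕1⊕1⊕1⊕0⊕1⊕0⊕0⊕1⊕0⊕0 = 0
s4 (pos 4,5,6,7,12,13,14,15,20,21,22,23,28,29,30,31): 0⊕1⊕0⊕1⊕1⊕1⊕1⊕1⊕1⊕1⊕1⊕0⊕0⊕0⊕0⊕0 = 1
s8 (pos 8,9,10,11,12,13,14,15,24,25,26,27,28,29,30,31): 1⊕0⊕0⊕1⊕1⊕1⊕1⊕1⊕0⊕0⊕0⊕1⊕0⊕0⊕0⊕0 = 1
s16 (pos 16,17,18,19,20,21,22,23,24,25,26,27,28,29,30,31): 1⊕0⊕1⊕0⊕1⊕1⊕1⊕0⊕0⊕0⊕0⊕1⊕0⊕0⊕0⊕0 = 0
Syndrome s16…s1 = 01100 → error at position 12.
Flip position 12: 0010101100111111010111000010000 → 0010101100101111010111000010000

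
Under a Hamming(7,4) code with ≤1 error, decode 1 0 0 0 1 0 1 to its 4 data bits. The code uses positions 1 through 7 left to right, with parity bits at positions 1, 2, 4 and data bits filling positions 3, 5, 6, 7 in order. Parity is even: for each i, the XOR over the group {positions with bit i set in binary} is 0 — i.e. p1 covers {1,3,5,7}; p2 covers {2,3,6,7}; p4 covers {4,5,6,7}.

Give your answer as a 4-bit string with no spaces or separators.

1101

s1 (pos 1,3,5,7): 1⊕0⊕1⊕1 = 1
s2 (pos 2,3,6,7): 0⊕0⊕0⊕1 = 1
s4 (pos 4,5,6,7): 0⊕1⊕0⊕1 = 0
Syndrome s4…s1 = 011 → error at position 3.
Flip position 3: 1000101 → 1010101
Read data bits from positions 3,5,6,7: 1101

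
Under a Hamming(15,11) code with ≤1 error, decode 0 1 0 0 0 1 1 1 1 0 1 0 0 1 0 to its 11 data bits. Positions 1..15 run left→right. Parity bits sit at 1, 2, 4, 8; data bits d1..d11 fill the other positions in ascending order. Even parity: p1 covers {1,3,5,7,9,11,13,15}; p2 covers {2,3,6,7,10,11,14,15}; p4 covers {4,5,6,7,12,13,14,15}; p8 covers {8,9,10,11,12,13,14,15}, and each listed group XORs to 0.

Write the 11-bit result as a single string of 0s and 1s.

00101010010

s1 (pos 1,3,5,7,9,11,13,15): 0⊕0⊕0⊕1⊕1⊕1⊕0⊕0 = 1
s2 (pos 2,3,6,7,10,11,14,15): 1⊕0⊕1⊕1⊕0⊕1⊕1⊕0 = 1
s4 (pos 4,5,6,7,12,13,14,15): 0⊕0⊕1⊕1⊕0⊕0⊕1⊕0 = 1
s8 (pos 8,9,10,11,12,13,14,15): 1⊕1⊕0⊕1⊕0⊕0⊕1⊕0 = 0
Syndrome s8…s1 = 0111 → error at position 7.
Flip position 7: 010001111010010 → 010001011010010
Read data bits from positions 3,5,6,7,9,10,11,12,13,14,15: 00101010010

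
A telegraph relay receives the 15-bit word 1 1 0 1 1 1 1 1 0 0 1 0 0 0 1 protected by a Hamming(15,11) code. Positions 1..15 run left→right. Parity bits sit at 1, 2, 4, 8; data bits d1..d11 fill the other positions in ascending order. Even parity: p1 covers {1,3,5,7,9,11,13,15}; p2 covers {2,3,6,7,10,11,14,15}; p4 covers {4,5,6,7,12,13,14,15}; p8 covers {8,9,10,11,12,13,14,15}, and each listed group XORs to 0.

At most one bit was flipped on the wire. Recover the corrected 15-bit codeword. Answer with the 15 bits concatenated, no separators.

s1 (pos 1,3,5,7,9,11,13,15): 1⊕0⊕1⊕1⊕0⊕1⊕0⊕1 = 1
s2 (pos 2,3,6,7,10,11,14,15): 1⊕0⊕1⊕1⊕0⊕1⊕0⊕1 = 1
s4 (pos 4,5,6,7,12,13,14,15): 1⊕1⊕1⊕1⊕0⊕0⊕0⊕1 = 1
s8 (pos 8,9,10,11,12,13,14,15): 1⊕0⊕0⊕1⊕0⊕0⊕0⊕1 = 1
Syndrome s8…s1 = 1111 → error at position 15.
Flip position 15: 110111110010001 → 110111110010000

110111110010000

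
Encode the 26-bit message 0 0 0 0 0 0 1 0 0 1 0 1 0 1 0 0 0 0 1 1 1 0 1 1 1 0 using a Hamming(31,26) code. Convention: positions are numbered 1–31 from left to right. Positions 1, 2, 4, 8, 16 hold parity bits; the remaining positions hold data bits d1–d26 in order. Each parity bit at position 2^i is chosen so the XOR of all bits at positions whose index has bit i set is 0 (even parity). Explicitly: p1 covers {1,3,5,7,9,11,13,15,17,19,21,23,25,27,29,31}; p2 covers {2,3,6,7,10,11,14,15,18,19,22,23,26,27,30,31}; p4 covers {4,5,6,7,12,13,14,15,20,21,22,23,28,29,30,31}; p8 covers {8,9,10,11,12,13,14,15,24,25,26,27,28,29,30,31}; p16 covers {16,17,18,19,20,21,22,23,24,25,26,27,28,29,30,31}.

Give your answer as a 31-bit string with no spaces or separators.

1100000000100100101000011101110

Place data at non-parity positions: p1 p2 0 p4 0 0 0 p8 0 0 1 0 0 1 0 p16 1 0 1 0 0 0 0 1 1 1 0 1 1 1 0
p1 (pos 1,3,5,7,9,11,13,15,17,19,21,23,25,27,29,31): XOR of data positions = 0⊕0⊕0⊕0⊕1⊕0⊕0⊕1⊕1⊕0⊕0⊕1⊕0⊕1⊕0 = 1
p2 (pos 2,3,6,7,10,11,14,15,18,19,22,23,26,27,30,31): XOR of data positions = 0⊕0⊕0⊕0⊕1⊕1⊕0⊕0⊕1⊕0⊕0⊕1⊕0⊕1⊕0 = 1
p4 (pos 4,5,6,7,12,13,14,15,20,21,22,23,28,29,30,31): XOR of data positions = 0⊕0⊕0⊕0⊕0⊕1⊕0⊕0⊕0⊕0⊕0⊕1⊕1⊕1⊕0 = 0
p8 (pos 8,9,10,11,12,13,14,15,24,25,26,27,28,29,30,31): XOR of data positions = 0⊕0⊕1⊕0⊕0⊕1⊕0⊕1⊕1⊕1⊕0⊕1⊕1⊕1⊕0 = 0
p16 (pos 16,17,18,19,20,21,22,23,24,25,26,27,28,29,30,31): XOR of data positions = 1⊕0⊕1⊕0⊕0⊕0⊕0⊕1⊕1⊕1⊕0⊕1⊕1⊕1⊕0 = 0
Codeword: 1100000000100100101000011101110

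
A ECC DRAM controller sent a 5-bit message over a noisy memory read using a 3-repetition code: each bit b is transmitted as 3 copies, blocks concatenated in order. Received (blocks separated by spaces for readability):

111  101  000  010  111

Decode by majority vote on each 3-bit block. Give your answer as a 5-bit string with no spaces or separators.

11001

Block 1 (111): 3 ones → 1
Block 2 (101): 2 ones → 1
Block 3 (000): 0 ones → 0
Block 4 (010): 1 one → 0
Block 5 (111): 3 ones → 1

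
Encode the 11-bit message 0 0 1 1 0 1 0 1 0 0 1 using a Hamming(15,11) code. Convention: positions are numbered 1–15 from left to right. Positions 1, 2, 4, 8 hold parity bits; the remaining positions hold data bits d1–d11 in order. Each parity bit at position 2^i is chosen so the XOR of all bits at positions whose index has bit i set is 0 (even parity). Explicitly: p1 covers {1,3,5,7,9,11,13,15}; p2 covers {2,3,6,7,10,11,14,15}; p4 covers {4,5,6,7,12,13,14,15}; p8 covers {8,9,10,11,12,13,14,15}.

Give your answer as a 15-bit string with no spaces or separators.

000001110101001

Place data at non-parity positions: p1 p2 0 p4 0 1 1 p8 0 1 0 1 0 0 1
p1 (pos 1,3,5,7,9,11,13,15): XOR of data positions = 0⊕0⊕1⊕0⊕0⊕0⊕1 = 0
p2 (pos 2,3,6,7,10,11,14,15): XOR of data positions = 0⊕1⊕1⊕1⊕0⊕0⊕1 = 0
p4 (pos 4,5,6,7,12,13,14,15): XOR of data positions = 0⊕1⊕1⊕1⊕0⊕0⊕1 = 0
p8 (pos 8,9,10,11,12,13,14,15): XOR of data positions = 0⊕1⊕0⊕1⊕0⊕0⊕1 = 1
Codeword: 000001110101001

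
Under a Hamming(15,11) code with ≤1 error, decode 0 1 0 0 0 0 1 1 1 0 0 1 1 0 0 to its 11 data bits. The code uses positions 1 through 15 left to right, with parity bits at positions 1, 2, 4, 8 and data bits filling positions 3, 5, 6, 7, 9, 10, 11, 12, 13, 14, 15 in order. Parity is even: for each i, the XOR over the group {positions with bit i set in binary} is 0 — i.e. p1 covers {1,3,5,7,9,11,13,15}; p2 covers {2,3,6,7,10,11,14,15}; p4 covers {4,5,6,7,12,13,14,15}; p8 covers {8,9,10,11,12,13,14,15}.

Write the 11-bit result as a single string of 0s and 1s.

s1 (pos 1,3,5,7,9,11,13,15): 0⊕0⊕0⊕1⊕1⊕0⊕1⊕0 = 1
s2 (pos 2,3,6,7,10,11,14,15): 1⊕0⊕0⊕1⊕0⊕0⊕0⊕0 = 0
s4 (pos 4,5,6,7,12,13,14,15): 0⊕0⊕0⊕1⊕1⊕1⊕0⊕0 = 1
s8 (pos 8,9,10,11,12,13,14,15): 1⊕1⊕0⊕0⊕1⊕1⊕0⊕0 = 0
Syndrome s8…s1 = 0101 → error at position 5.
Flip position 5: 010000111001100 → 010010111001100
Read data bits from positions 3,5,6,7,9,10,11,12,13,14,15: 01011001100

01011001100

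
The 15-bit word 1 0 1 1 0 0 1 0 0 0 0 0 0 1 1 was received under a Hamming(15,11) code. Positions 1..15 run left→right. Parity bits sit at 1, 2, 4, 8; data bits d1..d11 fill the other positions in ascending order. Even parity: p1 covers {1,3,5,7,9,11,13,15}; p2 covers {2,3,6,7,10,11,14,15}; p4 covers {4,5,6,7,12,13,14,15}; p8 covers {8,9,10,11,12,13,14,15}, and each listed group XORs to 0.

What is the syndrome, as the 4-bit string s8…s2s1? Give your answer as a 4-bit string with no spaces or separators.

s1 (pos 1,3,5,7,9,11,13,15): 1⊕1⊕0⊕1⊕0⊕0⊕0⊕1 = 0
s2 (pos 2,3,6,7,10,11,14,15): 0⊕1⊕0⊕1⊕0⊕0⊕1⊕1 = 0
s4 (pos 4,5,6,7,12,13,14,15): 1⊕0⊕0⊕1⊕0⊕0⊕1⊕1 = 0
s8 (pos 8,9,10,11,12,13,14,15): 0⊕0⊕0⊕0⊕0⊕0⊕1⊕1 = 0
Syndrome s8…s1 = 0000 → no error.

0000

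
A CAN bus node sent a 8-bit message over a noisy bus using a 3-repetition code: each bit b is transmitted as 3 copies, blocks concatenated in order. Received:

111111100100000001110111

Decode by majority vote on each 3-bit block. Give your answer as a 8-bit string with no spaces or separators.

11000011

Block 1 (111): 3 ones → 1
Block 2 (111): 3 ones → 1
Block 3 (100): 1 one → 0
Block 4 (100): 1 one → 0
Block 5 (000): 0 ones → 0
Block 6 (001): 1 one → 0
Block 7 (110): 2 ones → 1
Block 8 (111): 3 ones → 1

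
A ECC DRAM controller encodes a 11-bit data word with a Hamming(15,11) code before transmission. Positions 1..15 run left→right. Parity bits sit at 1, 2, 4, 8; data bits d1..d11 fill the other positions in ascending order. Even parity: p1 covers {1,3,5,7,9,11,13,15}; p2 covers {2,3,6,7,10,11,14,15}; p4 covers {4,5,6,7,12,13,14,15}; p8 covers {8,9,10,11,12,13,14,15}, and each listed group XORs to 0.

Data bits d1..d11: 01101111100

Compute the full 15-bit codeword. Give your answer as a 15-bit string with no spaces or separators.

Place data at non-parity positions: p1 p2 0 p4 1 1 0 p8 1 1 1 1 1 0 0
p1 (pos 1,3,5,7,9,11,13,15): XOR of data positions = 0⊕1⊕0⊕1⊕1⊕1⊕0 = 0
p2 (pos 2,3,6,7,10,11,14,15): XOR of data positions = 0⊕1⊕0⊕1⊕1⊕0⊕0 = 1
p4 (pos 4,5,6,7,12,13,14,15): XOR of data positions = 1⊕1⊕0⊕1⊕1⊕0⊕0 = 0
p8 (pos 8,9,10,11,12,13,14,15): XOR of data positions = 1⊕1⊕1⊕1⊕1⊕0⊕0 = 1
Codeword: 010011011111100

010011011111100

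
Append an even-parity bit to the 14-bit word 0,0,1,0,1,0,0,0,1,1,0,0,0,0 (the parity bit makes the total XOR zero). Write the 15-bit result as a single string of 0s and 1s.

XOR of the 14 data bits: 0⊕0⊕1⊕0⊕1⊕0⊕0⊕0⊕1⊕1⊕0⊕0⊕0⊕0 = 0
Parity bit = 0 (so all 15 bits XOR to 0).

001010001100000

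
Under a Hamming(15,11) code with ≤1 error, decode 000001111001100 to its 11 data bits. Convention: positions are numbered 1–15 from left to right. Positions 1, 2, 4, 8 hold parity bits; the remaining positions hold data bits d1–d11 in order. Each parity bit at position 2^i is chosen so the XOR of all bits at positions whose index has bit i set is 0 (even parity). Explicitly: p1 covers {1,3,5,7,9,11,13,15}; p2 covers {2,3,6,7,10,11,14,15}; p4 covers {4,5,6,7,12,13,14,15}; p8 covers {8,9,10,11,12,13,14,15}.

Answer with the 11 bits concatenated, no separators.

00111001100

s1 (pos 1,3,5,7,9,11,13,15): 0⊕0⊕0⊕1⊕1⊕0⊕1⊕0 = 1
s2 (pos 2,3,6,7,10,11,14,15): 0⊕0⊕1⊕1⊕0⊕0⊕0⊕0 = 0
s4 (pos 4,5,6,7,12,13,14,15): 0⊕0⊕1⊕1⊕1⊕1⊕0⊕0 = 0
s8 (pos 8,9,10,11,12,13,14,15): 1⊕1⊕0⊕0⊕1⊕1⊕0⊕0 = 0
Syndrome s8…s1 = 0001 → error at position 1.
Flip position 1: 000001111001100 → 100001111001100
Read data bits from positions 3,5,6,7,9,10,11,12,13,14,15: 00111001100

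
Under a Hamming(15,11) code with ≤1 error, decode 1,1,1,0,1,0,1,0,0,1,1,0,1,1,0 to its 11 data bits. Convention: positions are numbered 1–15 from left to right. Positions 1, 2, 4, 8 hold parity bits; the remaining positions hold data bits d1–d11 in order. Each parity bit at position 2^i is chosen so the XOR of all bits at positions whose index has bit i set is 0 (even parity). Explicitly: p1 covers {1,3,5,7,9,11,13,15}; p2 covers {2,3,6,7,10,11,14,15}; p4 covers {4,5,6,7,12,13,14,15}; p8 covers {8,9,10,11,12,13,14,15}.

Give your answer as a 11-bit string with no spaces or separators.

11010110110

s1 (pos 1,3,5,7,9,11,13,15): 1⊕1⊕1⊕1⊕0⊕1⊕1⊕0 = 0
s2 (pos 2,3,6,7,10,11,14,15): 1⊕1⊕0⊕1⊕1⊕1⊕1⊕0 = 0
s4 (pos 4,5,6,7,12,13,14,15): 0⊕1⊕0⊕1⊕0⊕1⊕1⊕0 = 0
s8 (pos 8,9,10,11,12,13,14,15): 0⊕0⊕1⊕1⊕0⊕1⊕1⊕0 = 0
Syndrome s8…s1 = 0000 → no error.
Read data bits from positions 3,5,6,7,9,10,11,12,13,14,15: 11010110110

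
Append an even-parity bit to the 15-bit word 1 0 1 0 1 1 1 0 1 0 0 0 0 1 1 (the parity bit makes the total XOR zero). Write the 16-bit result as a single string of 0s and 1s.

XOR of the 15 data bits: 1⊕0⊕1⊕0⊕1⊕1⊕1⊕0⊕1⊕0⊕0⊕0⊕0⊕1⊕1 = 0
Parity bit = 0 (so all 16 bits XOR to 0).

1010111010000110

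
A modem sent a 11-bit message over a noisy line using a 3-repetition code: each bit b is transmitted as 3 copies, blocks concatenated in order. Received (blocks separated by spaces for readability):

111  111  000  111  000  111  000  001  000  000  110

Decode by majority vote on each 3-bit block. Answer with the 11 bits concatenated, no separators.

Block 1 (111): 3 ones → 1
Block 2 (111): 3 ones → 1
Block 3 (000): 0 ones → 0
Block 4 (111): 3 ones → 1
Block 5 (000): 0 ones → 0
Block 6 (111): 3 ones → 1
Block 7 (000): 0 ones → 0
Block 8 (001): 1 one → 0
Block 9 (000): 0 ones → 0
Block 10 (000): 0 ones → 0
Block 11 (110): 2 ones → 1

11010100001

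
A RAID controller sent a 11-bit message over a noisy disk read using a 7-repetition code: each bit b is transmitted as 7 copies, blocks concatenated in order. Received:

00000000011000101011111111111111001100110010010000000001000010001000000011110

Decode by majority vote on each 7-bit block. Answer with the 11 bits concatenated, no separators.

Block 1 (0000000): 0 ones → 0
Block 2 (0011000): 2 ones → 0
Block 3 (1010111): 5 ones → 1
Block 4 (1111111): 7 ones → 1
Block 5 (1111001): 5 ones → 1
Block 6 (1001100): 3 ones → 0
Block 7 (1001000): 2 ones → 0
Block 8 (0000001): 1 one → 0
Block 9 (0000100): 1 one → 0
Block 10 (0100000): 1 one → 0
Block 11 (0011110): 4 ones → 1

00111000001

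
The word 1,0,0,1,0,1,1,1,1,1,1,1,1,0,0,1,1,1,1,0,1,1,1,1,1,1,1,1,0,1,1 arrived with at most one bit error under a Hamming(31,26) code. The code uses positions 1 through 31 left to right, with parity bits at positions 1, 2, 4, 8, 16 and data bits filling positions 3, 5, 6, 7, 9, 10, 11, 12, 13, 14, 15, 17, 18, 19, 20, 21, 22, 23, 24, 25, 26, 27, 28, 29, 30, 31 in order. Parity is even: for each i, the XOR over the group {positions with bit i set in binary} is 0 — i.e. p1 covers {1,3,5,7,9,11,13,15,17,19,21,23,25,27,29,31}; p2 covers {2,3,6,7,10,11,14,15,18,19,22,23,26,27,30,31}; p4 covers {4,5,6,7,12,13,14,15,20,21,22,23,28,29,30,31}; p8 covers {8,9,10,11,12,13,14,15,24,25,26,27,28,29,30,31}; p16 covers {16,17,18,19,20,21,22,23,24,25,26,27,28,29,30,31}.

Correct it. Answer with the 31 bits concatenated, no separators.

1001011111101001111011111111011

s1 (pos 1,3,5,7,9,11,13,15,17,19,21,23,25,27,29,31): 1⊕0⊕0⊕1⊕1⊕1⊕1⊕0⊕1⊕1⊕1⊕1⊕1⊕1⊕0⊕1 = 0
s2 (pos 2,3,6,7,10,11,14,15,18,19,22,23,26,27,30,31): 0⊕0⊕1⊕1⊕1⊕1⊕0⊕0⊕1⊕1⊕1⊕1⊕1⊕1⊕1⊕1 = 0
s4 (pos 4,5,6,7,12,13,14,15,20,21,22,23,28,29,30,31): 1⊕0⊕1⊕1⊕1⊕1⊕0⊕0⊕0⊕1⊕1⊕1⊕1⊕0⊕1⊕1 = 1
s8 (pos 8,9,10,11,12,13,14,15,24,25,26,27,28,29,30,31): 1⊕1⊕1⊕1⊕1⊕1⊕0⊕0⊕1⊕1⊕1⊕1⊕1⊕0⊕1⊕1 = 1
s16 (pos 16,17,18,19,20,21,22,23,24,25,26,27,28,29,30,31): 1⊕1⊕1⊕1⊕0⊕1⊕1⊕1⊕1⊕1⊕1⊕1⊕1⊕0⊕1⊕1 = 0
Syndrome s16…s1 = 01100 → error at position 12.
Flip position 12: 1001011111111001111011111111011 → 1001011111101001111011111111011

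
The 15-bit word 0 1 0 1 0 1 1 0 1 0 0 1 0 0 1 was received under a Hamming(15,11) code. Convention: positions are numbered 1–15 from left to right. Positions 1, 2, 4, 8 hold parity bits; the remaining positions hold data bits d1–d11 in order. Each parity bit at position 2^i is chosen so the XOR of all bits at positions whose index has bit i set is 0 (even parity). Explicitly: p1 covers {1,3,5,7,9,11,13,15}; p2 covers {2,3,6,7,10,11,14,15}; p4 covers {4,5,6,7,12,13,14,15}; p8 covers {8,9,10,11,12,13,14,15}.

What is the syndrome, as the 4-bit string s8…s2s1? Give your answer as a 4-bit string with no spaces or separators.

1101

s1 (pos 1,3,5,7,9,11,13,15): 0⊕0⊕0⊕1⊕1⊕0⊕0⊕1 = 1
s2 (pos 2,3,6,7,10,11,14,15): 1⊕0⊕1⊕1⊕0⊕0⊕0⊕1 = 0
s4 (pos 4,5,6,7,12,13,14,15): 1⊕0⊕1⊕1⊕1⊕0⊕0⊕1 = 1
s8 (pos 8,9,10,11,12,13,14,15): 0⊕1⊕0⊕0⊕1⊕0⊕0⊕1 = 1
Syndrome s8…s1 = 1101 → error at position 13.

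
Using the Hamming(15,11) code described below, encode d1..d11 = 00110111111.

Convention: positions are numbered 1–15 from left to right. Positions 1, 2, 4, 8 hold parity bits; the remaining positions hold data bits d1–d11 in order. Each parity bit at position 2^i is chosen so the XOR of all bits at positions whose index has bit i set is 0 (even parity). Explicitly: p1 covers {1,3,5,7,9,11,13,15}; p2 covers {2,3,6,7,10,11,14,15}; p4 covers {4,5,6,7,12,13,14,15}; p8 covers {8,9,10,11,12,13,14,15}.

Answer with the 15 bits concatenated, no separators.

000001100111111

Place data at non-parity positions: p1 p2 0 p4 0 1 1 p8 0 1 1 1 1 1 1
p1 (pos 1,3,5,7,9,11,13,15): XOR of data positions = 0⊕0⊕1⊕0⊕1⊕1⊕1 = 0
p2 (pos 2,3,6,7,10,11,14,15): XOR of data positions = 0⊕1⊕1⊕1⊕1⊕1⊕1 = 0
p4 (pos 4,5,6,7,12,13,14,15): XOR of data positions = 0⊕1⊕1⊕1⊕1⊕1⊕1 = 0
p8 (pos 8,9,10,11,12,13,14,15): XOR of data positions = 0⊕1⊕1⊕1⊕1⊕1⊕1 = 0
Codeword: 000001100111111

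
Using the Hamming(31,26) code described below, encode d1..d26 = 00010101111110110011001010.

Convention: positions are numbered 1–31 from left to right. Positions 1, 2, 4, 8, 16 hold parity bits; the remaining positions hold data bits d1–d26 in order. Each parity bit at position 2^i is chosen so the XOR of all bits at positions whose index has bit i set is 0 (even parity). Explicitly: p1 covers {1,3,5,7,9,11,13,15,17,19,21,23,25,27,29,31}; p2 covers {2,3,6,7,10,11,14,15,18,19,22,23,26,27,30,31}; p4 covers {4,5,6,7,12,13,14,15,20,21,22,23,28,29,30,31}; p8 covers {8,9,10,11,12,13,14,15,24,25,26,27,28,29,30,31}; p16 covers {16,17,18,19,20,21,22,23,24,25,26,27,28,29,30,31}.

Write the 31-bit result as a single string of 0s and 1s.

Place data at non-parity positions: p1 p2 0 p4 0 0 1 p8 0 1 0 1 1 1 1 p16 1 1 0 1 1 0 0 1 1 0 0 1 0 1 0
p1 (pos 1,3,5,7,9,11,13,15,17,19,21,23,25,27,29,31): XOR of data positions = 0⊕0⊕1⊕0⊕0⊕1⊕1⊕1⊕0⊕1⊕0⊕1⊕0⊕0⊕0 = 0
p2 (pos 2,3,6,7,10,11,14,15,18,19,22,23,26,27,30,31): XOR of data positions = 0⊕0⊕1⊕1⊕0⊕1⊕1⊕1⊕0⊕0⊕0⊕0⊕0⊕1⊕0 = 0
p4 (pos 4,5,6,7,12,13,14,15,20,21,22,23,28,29,30,31): XOR of data positions = 0⊕0⊕1⊕1⊕1⊕1⊕1⊕1⊕1⊕0⊕0⊕1⊕0⊕1⊕0 = 1
p8 (pos 8,9,10,11,12,13,14,15,24,25,26,27,28,29,30,31): XOR of data positions = 0⊕1⊕0⊕1⊕1⊕1⊕1⊕1⊕1⊕0⊕0⊕1⊕0⊕1⊕0 = 1
p16 (pos 16,17,18,19,20,21,22,23,24,25,26,27,28,29,30,31): XOR of data positions = 1⊕1⊕0⊕1⊕1⊕0⊕0⊕1⊕1⊕0⊕0⊕1⊕0⊕1⊕0 = 0
Codeword: 0001001101011110110110011001010

0001001101011110110110011001010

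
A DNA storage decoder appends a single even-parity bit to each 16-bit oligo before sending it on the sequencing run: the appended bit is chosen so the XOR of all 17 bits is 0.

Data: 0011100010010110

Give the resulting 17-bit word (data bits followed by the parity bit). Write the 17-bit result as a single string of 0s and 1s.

00111000100101101

XOR of the 16 data bits: 0⊕0⊕1⊕1⊕1⊕0⊕0⊕0⊕1⊕0⊕0⊕1⊕0⊕1⊕1⊕0 = 1
Parity bit = 1 (so all 17 bits XOR to 0).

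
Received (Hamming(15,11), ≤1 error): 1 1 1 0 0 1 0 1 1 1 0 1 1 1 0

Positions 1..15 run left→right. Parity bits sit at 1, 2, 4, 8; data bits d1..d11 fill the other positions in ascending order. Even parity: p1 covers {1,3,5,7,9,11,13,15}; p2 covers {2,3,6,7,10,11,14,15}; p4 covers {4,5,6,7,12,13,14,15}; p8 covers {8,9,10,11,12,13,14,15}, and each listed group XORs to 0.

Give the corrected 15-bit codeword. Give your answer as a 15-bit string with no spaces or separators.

101001011101110

s1 (pos 1,3,5,7,9,11,13,15): 1⊕1⊕0⊕0⊕1⊕0⊕1⊕0 = 0
s2 (pos 2,3,6,7,10,11,14,15): 1⊕1⊕1⊕0⊕1⊕0⊕1⊕0 = 1
s4 (pos 4,5,6,7,12,13,14,15): 0⊕0⊕1⊕0⊕1⊕1⊕1⊕0 = 0
s8 (pos 8,9,10,11,12,13,14,15): 1⊕1⊕1⊕0⊕1⊕1⊕1⊕0 = 0
Syndrome s8…s1 = 0010 → error at position 2.
Flip position 2: 111001011101110 → 101001011101110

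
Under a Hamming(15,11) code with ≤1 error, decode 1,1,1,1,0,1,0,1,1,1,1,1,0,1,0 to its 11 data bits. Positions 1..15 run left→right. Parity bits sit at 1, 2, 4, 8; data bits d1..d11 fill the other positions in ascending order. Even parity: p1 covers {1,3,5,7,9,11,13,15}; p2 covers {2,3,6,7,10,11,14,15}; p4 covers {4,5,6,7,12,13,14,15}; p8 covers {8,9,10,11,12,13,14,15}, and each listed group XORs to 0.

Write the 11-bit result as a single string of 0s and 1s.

s1 (pos 1,3,5,7,9,11,13,15): 1⊕1⊕0⊕0⊕1⊕1⊕0⊕0 = 0
s2 (pos 2,3,6,7,10,11,14,15): 1⊕1⊕1⊕0⊕1⊕1⊕1⊕0 = 0
s4 (pos 4,5,6,7,12,13,14,15): 1⊕0⊕1⊕0⊕1⊕0⊕1⊕0 = 0
s8 (pos 8,9,10,11,12,13,14,15): 1⊕1⊕1⊕1⊕1⊕0⊕1⊕0 = 0
Syndrome s8…s1 = 0000 → no error.
Read data bits from positions 3,5,6,7,9,10,11,12,13,14,15: 10101111010

10101111010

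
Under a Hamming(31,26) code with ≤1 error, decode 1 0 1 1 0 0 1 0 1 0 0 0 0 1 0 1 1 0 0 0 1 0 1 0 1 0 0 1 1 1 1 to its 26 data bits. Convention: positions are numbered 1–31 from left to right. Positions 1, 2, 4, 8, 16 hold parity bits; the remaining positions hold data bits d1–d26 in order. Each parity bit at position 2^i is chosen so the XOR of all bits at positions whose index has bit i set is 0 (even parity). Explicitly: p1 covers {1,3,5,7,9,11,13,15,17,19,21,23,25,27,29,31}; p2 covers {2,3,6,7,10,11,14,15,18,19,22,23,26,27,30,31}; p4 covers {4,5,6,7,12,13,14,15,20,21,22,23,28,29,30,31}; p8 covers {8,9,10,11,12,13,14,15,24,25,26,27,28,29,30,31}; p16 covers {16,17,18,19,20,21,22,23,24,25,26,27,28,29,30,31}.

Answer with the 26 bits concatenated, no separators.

s1 (pos 1,3,5,7,9,11,13,15,17,19,21,23,25,27,29,31): 1⊕1⊕0⊕1⊕1⊕0⊕0⊕0⊕1⊕0⊕1⊕1⊕1⊕0⊕1⊕1 = 0
s2 (pos 2,3,6,7,10,11,14,15,18,19,22,23,26,27,30,31): 0⊕1⊕0⊕1⊕0⊕0⊕1⊕0⊕0⊕0⊕0⊕1⊕0⊕0⊕1⊕1 = 0
s4 (pos 4,5,6,7,12,13,14,15,20,21,22,23,28,29,30,31): 1⊕0⊕0⊕1⊕0⊕0⊕1⊕0⊕0⊕1⊕0⊕1⊕1⊕1⊕1⊕1 = 1
s8 (pos 8,9,10,11,12,13,14,15,24,25,26,27,28,29,30,31): 0⊕1⊕0⊕0⊕0⊕0⊕1⊕0⊕0⊕1⊕0⊕0⊕1⊕1⊕1⊕1 = 1
s16 (pos 16,17,18,19,20,21,22,23,24,25,26,27,28,29,30,31): 1⊕1⊕0⊕0⊕0⊕1⊕0⊕1⊕0⊕1⊕0⊕0⊕1⊕1⊕1⊕1 = 1
Syndrome s16…s1 = 11100 → error at position 28.
Flip position 28: 1011001010000101100010101001111 → 1011001010000101100010101000111
Read data bits from positions 3,5,6,7,9,10,11,12,13,14,15,17,18,19,20,21,22,23,24,25,26,27,28,29,30,31: 10011000010100010101000111

10011000010100010101000111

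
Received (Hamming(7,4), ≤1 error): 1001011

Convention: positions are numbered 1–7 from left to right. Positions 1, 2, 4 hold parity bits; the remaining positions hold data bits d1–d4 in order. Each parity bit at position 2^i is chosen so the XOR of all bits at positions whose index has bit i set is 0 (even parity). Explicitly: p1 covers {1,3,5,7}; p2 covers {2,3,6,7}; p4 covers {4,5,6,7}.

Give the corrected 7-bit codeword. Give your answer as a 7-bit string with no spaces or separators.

s1 (pos 1,3,5,7): 1⊕0⊕0⊕1 = 0
s2 (pos 2,3,6,7): 0⊕0⊕1⊕1 = 0
s4 (pos 4,5,6,7): 1⊕0⊕1⊕1 = 1
Syndrome s4…s1 = 100 → error at position 4.
Flip position 4: 1001011 → 1000011

1000011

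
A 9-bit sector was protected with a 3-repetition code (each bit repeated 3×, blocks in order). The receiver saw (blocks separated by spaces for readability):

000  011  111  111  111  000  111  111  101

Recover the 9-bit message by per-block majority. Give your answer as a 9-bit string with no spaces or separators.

011110111

Block 1 (000): 0 ones → 0
Block 2 (011): 2 ones → 1
Block 3 (111): 3 ones → 1
Block 4 (111): 3 ones → 1
Block 5 (111): 3 ones → 1
Block 6 (000): 0 ones → 0
Block 7 (111): 3 ones → 1
Block 8 (111): 3 ones → 1
Block 9 (101): 2 ones → 1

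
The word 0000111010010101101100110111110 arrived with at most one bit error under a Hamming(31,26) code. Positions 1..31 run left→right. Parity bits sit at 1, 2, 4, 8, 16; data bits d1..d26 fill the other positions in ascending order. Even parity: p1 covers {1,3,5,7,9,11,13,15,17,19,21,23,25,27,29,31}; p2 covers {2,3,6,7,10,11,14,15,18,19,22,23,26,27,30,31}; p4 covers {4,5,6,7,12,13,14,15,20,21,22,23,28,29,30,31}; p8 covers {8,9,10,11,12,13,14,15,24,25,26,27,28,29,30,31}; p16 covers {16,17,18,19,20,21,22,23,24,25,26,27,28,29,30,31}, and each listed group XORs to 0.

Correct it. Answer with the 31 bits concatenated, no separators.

s1 (pos 1,3,5,7,9,11,13,15,17,19,21,23,25,27,29,31): 0⊕0⊕1⊕1⊕1⊕0⊕0⊕0⊕1⊕1⊕0⊕1⊕0⊕1⊕1⊕0 = 0
s2 (pos 2,3,6,7,10,11,14,15,18,19,22,23,26,27,30,31): 0⊕0⊕1⊕1⊕0⊕0⊕1⊕0⊕0⊕1⊕0⊕1⊕1⊕1⊕1⊕0 = 0
s4 (pos 4,5,6,7,12,13,14,15,20,21,22,23,28,29,30,31): 0⊕1⊕1⊕1⊕1⊕0⊕1⊕0⊕1⊕0⊕0⊕1⊕1⊕1⊕1⊕0 = 0
s8 (pos 8,9,10,11,12,13,14,15,24,25,26,27,28,29,30,31): 0⊕1⊕0⊕0⊕1⊕0⊕1⊕0⊕1⊕0⊕1⊕1⊕1⊕1⊕1⊕0 = 1
s16 (pos 16,17,18,19,20,21,22,23,24,25,26,27,28,29,30,31): 1⊕1⊕0⊕1⊕1⊕0⊕0⊕1⊕1⊕0⊕1⊕1⊕1⊕1⊕1⊕0 = 1
Syndrome s16…s1 = 11000 → error at position 24.
Flip position 24: 0000111010010101101100110111110 → 0000111010010101101100100111110

0000111010010101101100100111110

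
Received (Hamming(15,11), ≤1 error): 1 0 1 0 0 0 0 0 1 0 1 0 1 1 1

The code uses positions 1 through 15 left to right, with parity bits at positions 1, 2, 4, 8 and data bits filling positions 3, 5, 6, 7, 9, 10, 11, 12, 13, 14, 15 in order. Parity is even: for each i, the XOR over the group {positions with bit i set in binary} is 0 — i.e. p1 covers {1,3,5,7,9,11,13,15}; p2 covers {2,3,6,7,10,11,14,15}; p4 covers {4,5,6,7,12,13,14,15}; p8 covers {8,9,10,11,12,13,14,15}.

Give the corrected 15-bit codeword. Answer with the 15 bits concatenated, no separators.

101000001011111

s1 (pos 1,3,5,7,9,11,13,15): 1⊕1⊕0⊕0⊕1⊕1⊕1⊕1 = 0
s2 (pos 2,3,6,7,10,11,14,15): 0⊕1⊕0⊕0⊕0⊕1⊕1⊕1 = 0
s4 (pos 4,5,6,7,12,13,14,15): 0⊕0⊕0⊕0⊕0⊕1⊕1⊕1 = 1
s8 (pos 8,9,10,11,12,13,14,15): 0⊕1⊕0⊕1⊕0⊕1⊕1⊕1 = 1
Syndrome s8…s1 = 1100 → error at position 12.
Flip position 12: 101000001010111 → 101000001011111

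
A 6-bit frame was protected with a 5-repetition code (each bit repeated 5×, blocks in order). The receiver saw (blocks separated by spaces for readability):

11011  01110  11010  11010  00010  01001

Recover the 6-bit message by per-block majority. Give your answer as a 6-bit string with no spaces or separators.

Block 1 (11011): 4 ones → 1
Block 2 (01110): 3 ones → 1
Block 3 (11010): 3 ones → 1
Block 4 (11010): 3 ones → 1
Block 5 (00010): 1 one → 0
Block 6 (01001): 2 ones → 0

111100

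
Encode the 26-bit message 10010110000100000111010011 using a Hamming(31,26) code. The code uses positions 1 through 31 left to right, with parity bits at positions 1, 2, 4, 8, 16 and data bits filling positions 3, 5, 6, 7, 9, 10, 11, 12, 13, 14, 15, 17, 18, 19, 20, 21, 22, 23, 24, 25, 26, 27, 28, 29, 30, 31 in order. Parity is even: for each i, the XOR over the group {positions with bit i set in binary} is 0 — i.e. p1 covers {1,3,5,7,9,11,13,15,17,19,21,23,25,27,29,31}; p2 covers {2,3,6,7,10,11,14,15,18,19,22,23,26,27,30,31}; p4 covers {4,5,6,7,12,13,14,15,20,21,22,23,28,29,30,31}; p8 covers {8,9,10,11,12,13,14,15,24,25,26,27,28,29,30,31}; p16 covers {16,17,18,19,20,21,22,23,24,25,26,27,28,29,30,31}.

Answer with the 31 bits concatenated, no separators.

Place data at non-parity positions: p1 p2 1 p4 0 0 1 p8 0 1 1 0 0 0 0 p16 1 0 0 0 0 0 1 1 1 0 1 0 0 1 1
p1 (pos 1,3,5,7,9,11,13,15,17,19,21,23,25,27,29,31): XOR of data positions = 1⊕0⊕1⊕0⊕1⊕0⊕0⊕1⊕0⊕0⊕1⊕1⊕1⊕0⊕1 = 0
p2 (pos 2,3,6,7,10,11,14,15,18,19,22,23,26,27,30,31): XOR of data positions = 1⊕0⊕1⊕1⊕1⊕0⊕0⊕0⊕0⊕0⊕1⊕0⊕1⊕1⊕1 = 0
p4 (pos 4,5,6,7,12,13,14,15,20,21,22,23,28,29,30,31): XOR of data positions = 0⊕0⊕1⊕0⊕0⊕0⊕0⊕0⊕0⊕0⊕1⊕0⊕0⊕1⊕1 = 0
p8 (pos 8,9,10,11,12,13,14,15,24,25,26,27,28,29,30,31): XOR of data positions = 0⊕1⊕1⊕0⊕0⊕0⊕0⊕1⊕1⊕0⊕1⊕0⊕0⊕1⊕1 = 1
p16 (pos 16,17,18,19,20,21,22,23,24,25,26,27,28,29,30,31): XOR of data positions = 1⊕0⊕0⊕0⊕0⊕0⊕1⊕1⊕1⊕0⊕1⊕0⊕0⊕1⊕1 = 1
Codeword: 0010001101100001100000111010011

0010001101100001100000111010011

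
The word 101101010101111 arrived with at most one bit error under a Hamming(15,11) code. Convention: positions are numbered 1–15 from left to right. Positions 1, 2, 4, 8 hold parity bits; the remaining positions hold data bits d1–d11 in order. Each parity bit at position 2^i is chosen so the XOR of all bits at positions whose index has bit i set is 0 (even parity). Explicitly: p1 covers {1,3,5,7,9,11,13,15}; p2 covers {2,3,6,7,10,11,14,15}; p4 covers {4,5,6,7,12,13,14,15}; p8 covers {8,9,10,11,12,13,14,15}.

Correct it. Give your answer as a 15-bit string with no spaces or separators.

s1 (pos 1,3,5,7,9,11,13,15): 1⊕1⊕0⊕0⊕0⊕0⊕1⊕1 = 0
s2 (pos 2,3,6,7,10,11,14,15): 0⊕1⊕1⊕0⊕1⊕0⊕1⊕1 = 1
s4 (pos 4,5,6,7,12,13,14,15): 1⊕0⊕1⊕0⊕1⊕1⊕1⊕1 = 0
s8 (pos 8,9,10,11,12,13,14,15): 1⊕0⊕1⊕0⊕1⊕1⊕1⊕1 = 0
Syndrome s8…s1 = 0010 → error at position 2.
Flip position 2: 101101010101111 → 111101010101111

111101010101111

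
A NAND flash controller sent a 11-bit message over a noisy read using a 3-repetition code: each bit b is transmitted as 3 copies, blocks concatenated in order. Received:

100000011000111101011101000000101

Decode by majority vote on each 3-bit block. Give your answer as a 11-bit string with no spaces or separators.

00101111001

Block 1 (100): 1 one → 0
Block 2 (000): 0 ones → 0
Block 3 (011): 2 ones → 1
Block 4 (000): 0 ones → 0
Block 5 (111): 3 ones → 1
Block 6 (101): 2 ones → 1
Block 7 (011): 2 ones → 1
Block 8 (101): 2 ones → 1
Block 9 (000): 0 ones → 0
Block 10 (000): 0 ones → 0
Block 11 (101): 2 ones → 1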